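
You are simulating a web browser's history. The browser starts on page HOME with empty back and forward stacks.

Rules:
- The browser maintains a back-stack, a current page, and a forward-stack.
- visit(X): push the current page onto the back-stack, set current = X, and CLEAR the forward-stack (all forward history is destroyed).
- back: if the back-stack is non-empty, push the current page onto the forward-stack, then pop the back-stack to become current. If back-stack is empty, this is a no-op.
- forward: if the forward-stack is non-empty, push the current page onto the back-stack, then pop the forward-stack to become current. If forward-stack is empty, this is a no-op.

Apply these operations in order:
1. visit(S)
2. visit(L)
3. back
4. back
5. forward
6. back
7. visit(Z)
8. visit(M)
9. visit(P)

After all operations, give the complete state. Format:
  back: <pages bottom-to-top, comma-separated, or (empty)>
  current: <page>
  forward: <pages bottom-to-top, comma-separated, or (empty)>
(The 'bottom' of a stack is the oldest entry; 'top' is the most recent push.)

Answer: back: HOME,Z,M
current: P
forward: (empty)

Derivation:
After 1 (visit(S)): cur=S back=1 fwd=0
After 2 (visit(L)): cur=L back=2 fwd=0
After 3 (back): cur=S back=1 fwd=1
After 4 (back): cur=HOME back=0 fwd=2
After 5 (forward): cur=S back=1 fwd=1
After 6 (back): cur=HOME back=0 fwd=2
After 7 (visit(Z)): cur=Z back=1 fwd=0
After 8 (visit(M)): cur=M back=2 fwd=0
After 9 (visit(P)): cur=P back=3 fwd=0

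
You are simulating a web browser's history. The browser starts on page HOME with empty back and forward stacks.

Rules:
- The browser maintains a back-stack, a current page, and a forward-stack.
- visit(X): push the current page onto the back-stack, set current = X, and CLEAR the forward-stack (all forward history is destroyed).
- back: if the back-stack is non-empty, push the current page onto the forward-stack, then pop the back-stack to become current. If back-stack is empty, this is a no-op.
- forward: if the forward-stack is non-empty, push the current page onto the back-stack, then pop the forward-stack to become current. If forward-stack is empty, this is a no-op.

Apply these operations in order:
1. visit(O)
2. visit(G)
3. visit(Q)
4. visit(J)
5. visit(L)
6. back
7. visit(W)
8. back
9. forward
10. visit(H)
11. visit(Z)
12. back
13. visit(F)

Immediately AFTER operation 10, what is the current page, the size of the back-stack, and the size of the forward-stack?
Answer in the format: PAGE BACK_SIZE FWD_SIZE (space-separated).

After 1 (visit(O)): cur=O back=1 fwd=0
After 2 (visit(G)): cur=G back=2 fwd=0
After 3 (visit(Q)): cur=Q back=3 fwd=0
After 4 (visit(J)): cur=J back=4 fwd=0
After 5 (visit(L)): cur=L back=5 fwd=0
After 6 (back): cur=J back=4 fwd=1
After 7 (visit(W)): cur=W back=5 fwd=0
After 8 (back): cur=J back=4 fwd=1
After 9 (forward): cur=W back=5 fwd=0
After 10 (visit(H)): cur=H back=6 fwd=0

H 6 0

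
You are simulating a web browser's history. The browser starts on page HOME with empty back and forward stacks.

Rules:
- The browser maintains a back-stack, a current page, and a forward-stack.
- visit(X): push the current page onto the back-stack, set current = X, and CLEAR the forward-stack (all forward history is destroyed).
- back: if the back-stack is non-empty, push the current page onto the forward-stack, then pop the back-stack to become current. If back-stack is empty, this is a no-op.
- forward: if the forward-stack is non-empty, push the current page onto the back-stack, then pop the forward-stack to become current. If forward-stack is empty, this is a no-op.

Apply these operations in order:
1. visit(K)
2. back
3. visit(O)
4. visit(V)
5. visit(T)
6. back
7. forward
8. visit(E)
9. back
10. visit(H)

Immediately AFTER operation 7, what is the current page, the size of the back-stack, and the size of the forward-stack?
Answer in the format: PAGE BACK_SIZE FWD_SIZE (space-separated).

After 1 (visit(K)): cur=K back=1 fwd=0
After 2 (back): cur=HOME back=0 fwd=1
After 3 (visit(O)): cur=O back=1 fwd=0
After 4 (visit(V)): cur=V back=2 fwd=0
After 5 (visit(T)): cur=T back=3 fwd=0
After 6 (back): cur=V back=2 fwd=1
After 7 (forward): cur=T back=3 fwd=0

T 3 0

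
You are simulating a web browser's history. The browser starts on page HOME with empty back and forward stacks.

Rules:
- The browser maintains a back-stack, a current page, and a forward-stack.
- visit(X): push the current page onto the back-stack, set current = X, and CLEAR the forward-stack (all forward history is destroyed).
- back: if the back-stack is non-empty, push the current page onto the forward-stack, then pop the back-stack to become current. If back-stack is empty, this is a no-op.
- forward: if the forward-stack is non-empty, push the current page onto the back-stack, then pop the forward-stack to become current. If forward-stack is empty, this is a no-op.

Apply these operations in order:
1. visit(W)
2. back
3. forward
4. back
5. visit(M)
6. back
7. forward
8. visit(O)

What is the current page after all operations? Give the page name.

Answer: O

Derivation:
After 1 (visit(W)): cur=W back=1 fwd=0
After 2 (back): cur=HOME back=0 fwd=1
After 3 (forward): cur=W back=1 fwd=0
After 4 (back): cur=HOME back=0 fwd=1
After 5 (visit(M)): cur=M back=1 fwd=0
After 6 (back): cur=HOME back=0 fwd=1
After 7 (forward): cur=M back=1 fwd=0
After 8 (visit(O)): cur=O back=2 fwd=0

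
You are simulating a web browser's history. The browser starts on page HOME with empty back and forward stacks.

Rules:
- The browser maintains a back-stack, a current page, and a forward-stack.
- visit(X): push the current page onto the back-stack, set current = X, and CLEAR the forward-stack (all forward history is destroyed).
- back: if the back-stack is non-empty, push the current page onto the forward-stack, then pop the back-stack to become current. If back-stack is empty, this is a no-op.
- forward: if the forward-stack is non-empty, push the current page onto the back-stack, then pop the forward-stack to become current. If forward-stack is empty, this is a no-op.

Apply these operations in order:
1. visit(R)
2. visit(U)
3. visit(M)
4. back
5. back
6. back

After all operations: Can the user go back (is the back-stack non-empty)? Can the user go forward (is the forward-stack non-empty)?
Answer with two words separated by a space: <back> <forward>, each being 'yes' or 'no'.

Answer: no yes

Derivation:
After 1 (visit(R)): cur=R back=1 fwd=0
After 2 (visit(U)): cur=U back=2 fwd=0
After 3 (visit(M)): cur=M back=3 fwd=0
After 4 (back): cur=U back=2 fwd=1
After 5 (back): cur=R back=1 fwd=2
After 6 (back): cur=HOME back=0 fwd=3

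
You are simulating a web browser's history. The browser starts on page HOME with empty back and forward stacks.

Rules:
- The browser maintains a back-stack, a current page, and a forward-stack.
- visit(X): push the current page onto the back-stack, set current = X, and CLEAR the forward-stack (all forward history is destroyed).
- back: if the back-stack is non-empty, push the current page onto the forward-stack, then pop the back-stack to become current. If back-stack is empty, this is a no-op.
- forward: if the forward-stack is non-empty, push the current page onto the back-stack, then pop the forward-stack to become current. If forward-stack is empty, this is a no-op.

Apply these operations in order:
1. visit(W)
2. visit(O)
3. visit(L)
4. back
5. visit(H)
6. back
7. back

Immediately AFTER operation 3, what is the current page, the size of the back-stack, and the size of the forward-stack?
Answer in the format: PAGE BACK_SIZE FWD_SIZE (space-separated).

After 1 (visit(W)): cur=W back=1 fwd=0
After 2 (visit(O)): cur=O back=2 fwd=0
After 3 (visit(L)): cur=L back=3 fwd=0

L 3 0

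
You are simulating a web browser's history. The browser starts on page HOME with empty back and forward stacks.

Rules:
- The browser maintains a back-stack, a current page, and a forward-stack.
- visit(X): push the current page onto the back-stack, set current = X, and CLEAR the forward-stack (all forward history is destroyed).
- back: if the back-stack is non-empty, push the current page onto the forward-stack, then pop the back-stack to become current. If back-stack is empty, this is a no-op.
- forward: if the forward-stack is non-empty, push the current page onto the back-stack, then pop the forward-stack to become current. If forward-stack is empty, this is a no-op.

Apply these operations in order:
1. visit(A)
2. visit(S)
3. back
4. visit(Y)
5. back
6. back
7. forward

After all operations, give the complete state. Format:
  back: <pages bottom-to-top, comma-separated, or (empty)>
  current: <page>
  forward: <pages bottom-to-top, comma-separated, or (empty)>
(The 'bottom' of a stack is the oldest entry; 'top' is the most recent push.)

After 1 (visit(A)): cur=A back=1 fwd=0
After 2 (visit(S)): cur=S back=2 fwd=0
After 3 (back): cur=A back=1 fwd=1
After 4 (visit(Y)): cur=Y back=2 fwd=0
After 5 (back): cur=A back=1 fwd=1
After 6 (back): cur=HOME back=0 fwd=2
After 7 (forward): cur=A back=1 fwd=1

Answer: back: HOME
current: A
forward: Y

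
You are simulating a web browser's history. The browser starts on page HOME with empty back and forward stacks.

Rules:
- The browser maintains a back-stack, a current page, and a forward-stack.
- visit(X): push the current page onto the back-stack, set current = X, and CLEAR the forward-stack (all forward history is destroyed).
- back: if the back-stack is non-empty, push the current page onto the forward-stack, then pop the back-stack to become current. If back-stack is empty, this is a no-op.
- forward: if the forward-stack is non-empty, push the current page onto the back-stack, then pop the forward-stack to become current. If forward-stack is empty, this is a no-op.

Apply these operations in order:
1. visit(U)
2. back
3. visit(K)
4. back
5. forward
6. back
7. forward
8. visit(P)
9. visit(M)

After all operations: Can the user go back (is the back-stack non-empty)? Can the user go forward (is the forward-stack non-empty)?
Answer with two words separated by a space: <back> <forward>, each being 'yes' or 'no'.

Answer: yes no

Derivation:
After 1 (visit(U)): cur=U back=1 fwd=0
After 2 (back): cur=HOME back=0 fwd=1
After 3 (visit(K)): cur=K back=1 fwd=0
After 4 (back): cur=HOME back=0 fwd=1
After 5 (forward): cur=K back=1 fwd=0
After 6 (back): cur=HOME back=0 fwd=1
After 7 (forward): cur=K back=1 fwd=0
After 8 (visit(P)): cur=P back=2 fwd=0
After 9 (visit(M)): cur=M back=3 fwd=0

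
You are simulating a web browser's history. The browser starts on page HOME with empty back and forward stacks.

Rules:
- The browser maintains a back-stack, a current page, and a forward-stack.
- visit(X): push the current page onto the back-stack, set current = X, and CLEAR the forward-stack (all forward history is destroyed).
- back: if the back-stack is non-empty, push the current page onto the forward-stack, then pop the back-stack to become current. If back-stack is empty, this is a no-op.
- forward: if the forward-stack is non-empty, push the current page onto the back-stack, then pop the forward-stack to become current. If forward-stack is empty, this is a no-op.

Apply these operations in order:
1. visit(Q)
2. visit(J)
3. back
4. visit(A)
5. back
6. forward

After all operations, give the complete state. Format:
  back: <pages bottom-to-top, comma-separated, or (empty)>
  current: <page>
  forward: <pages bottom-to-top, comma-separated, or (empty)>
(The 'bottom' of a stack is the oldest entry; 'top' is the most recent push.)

Answer: back: HOME,Q
current: A
forward: (empty)

Derivation:
After 1 (visit(Q)): cur=Q back=1 fwd=0
After 2 (visit(J)): cur=J back=2 fwd=0
After 3 (back): cur=Q back=1 fwd=1
After 4 (visit(A)): cur=A back=2 fwd=0
After 5 (back): cur=Q back=1 fwd=1
After 6 (forward): cur=A back=2 fwd=0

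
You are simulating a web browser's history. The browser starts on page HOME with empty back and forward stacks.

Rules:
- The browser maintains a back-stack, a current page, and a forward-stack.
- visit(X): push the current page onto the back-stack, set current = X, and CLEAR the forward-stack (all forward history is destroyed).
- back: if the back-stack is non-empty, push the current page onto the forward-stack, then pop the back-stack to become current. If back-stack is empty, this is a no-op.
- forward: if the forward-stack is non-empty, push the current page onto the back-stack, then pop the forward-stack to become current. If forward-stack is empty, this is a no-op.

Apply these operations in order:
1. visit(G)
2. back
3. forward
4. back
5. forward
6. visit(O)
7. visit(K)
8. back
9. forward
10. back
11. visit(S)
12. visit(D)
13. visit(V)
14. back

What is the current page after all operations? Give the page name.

After 1 (visit(G)): cur=G back=1 fwd=0
After 2 (back): cur=HOME back=0 fwd=1
After 3 (forward): cur=G back=1 fwd=0
After 4 (back): cur=HOME back=0 fwd=1
After 5 (forward): cur=G back=1 fwd=0
After 6 (visit(O)): cur=O back=2 fwd=0
After 7 (visit(K)): cur=K back=3 fwd=0
After 8 (back): cur=O back=2 fwd=1
After 9 (forward): cur=K back=3 fwd=0
After 10 (back): cur=O back=2 fwd=1
After 11 (visit(S)): cur=S back=3 fwd=0
After 12 (visit(D)): cur=D back=4 fwd=0
After 13 (visit(V)): cur=V back=5 fwd=0
After 14 (back): cur=D back=4 fwd=1

Answer: D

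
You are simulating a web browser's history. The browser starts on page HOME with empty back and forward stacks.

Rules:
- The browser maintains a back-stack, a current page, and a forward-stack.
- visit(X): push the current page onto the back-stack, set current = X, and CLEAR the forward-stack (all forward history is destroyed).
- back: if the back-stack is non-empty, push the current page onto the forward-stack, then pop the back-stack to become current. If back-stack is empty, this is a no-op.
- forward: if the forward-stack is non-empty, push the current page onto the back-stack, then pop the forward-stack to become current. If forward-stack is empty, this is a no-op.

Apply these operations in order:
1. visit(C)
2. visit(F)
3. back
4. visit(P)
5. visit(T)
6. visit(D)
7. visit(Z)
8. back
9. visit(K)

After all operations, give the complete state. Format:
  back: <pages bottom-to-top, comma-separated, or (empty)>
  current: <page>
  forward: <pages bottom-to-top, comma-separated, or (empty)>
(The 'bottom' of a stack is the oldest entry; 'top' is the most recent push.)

Answer: back: HOME,C,P,T,D
current: K
forward: (empty)

Derivation:
After 1 (visit(C)): cur=C back=1 fwd=0
After 2 (visit(F)): cur=F back=2 fwd=0
After 3 (back): cur=C back=1 fwd=1
After 4 (visit(P)): cur=P back=2 fwd=0
After 5 (visit(T)): cur=T back=3 fwd=0
After 6 (visit(D)): cur=D back=4 fwd=0
After 7 (visit(Z)): cur=Z back=5 fwd=0
After 8 (back): cur=D back=4 fwd=1
After 9 (visit(K)): cur=K back=5 fwd=0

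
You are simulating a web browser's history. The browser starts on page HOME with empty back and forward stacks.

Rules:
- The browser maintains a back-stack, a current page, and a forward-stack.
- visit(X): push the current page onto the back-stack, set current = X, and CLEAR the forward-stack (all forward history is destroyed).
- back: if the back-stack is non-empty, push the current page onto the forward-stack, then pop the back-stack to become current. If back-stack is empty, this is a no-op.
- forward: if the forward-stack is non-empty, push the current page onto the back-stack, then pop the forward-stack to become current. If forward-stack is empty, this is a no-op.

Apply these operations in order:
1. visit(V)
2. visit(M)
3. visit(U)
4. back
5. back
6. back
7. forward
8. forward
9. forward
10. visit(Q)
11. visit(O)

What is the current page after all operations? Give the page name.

After 1 (visit(V)): cur=V back=1 fwd=0
After 2 (visit(M)): cur=M back=2 fwd=0
After 3 (visit(U)): cur=U back=3 fwd=0
After 4 (back): cur=M back=2 fwd=1
After 5 (back): cur=V back=1 fwd=2
After 6 (back): cur=HOME back=0 fwd=3
After 7 (forward): cur=V back=1 fwd=2
After 8 (forward): cur=M back=2 fwd=1
After 9 (forward): cur=U back=3 fwd=0
After 10 (visit(Q)): cur=Q back=4 fwd=0
After 11 (visit(O)): cur=O back=5 fwd=0

Answer: O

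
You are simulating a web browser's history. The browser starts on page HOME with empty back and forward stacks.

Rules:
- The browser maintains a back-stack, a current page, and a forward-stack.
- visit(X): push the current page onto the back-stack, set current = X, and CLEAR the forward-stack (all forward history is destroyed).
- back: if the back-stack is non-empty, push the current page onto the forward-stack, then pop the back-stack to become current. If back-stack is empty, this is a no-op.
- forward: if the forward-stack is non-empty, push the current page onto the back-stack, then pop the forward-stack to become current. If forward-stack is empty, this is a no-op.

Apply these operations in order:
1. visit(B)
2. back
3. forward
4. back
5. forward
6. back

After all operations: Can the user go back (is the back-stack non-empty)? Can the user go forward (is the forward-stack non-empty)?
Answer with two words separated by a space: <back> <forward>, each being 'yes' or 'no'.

Answer: no yes

Derivation:
After 1 (visit(B)): cur=B back=1 fwd=0
After 2 (back): cur=HOME back=0 fwd=1
After 3 (forward): cur=B back=1 fwd=0
After 4 (back): cur=HOME back=0 fwd=1
After 5 (forward): cur=B back=1 fwd=0
After 6 (back): cur=HOME back=0 fwd=1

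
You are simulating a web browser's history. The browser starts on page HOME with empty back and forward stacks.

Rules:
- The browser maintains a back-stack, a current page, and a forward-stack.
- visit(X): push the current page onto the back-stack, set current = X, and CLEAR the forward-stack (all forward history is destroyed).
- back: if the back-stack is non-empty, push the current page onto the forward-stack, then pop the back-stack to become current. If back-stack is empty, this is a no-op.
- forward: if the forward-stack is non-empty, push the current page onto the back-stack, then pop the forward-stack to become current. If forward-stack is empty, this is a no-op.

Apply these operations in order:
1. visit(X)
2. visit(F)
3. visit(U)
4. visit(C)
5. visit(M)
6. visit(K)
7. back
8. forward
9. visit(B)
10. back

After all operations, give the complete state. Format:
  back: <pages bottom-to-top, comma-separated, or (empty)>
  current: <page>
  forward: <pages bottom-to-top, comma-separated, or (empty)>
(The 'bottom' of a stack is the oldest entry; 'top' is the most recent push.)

After 1 (visit(X)): cur=X back=1 fwd=0
After 2 (visit(F)): cur=F back=2 fwd=0
After 3 (visit(U)): cur=U back=3 fwd=0
After 4 (visit(C)): cur=C back=4 fwd=0
After 5 (visit(M)): cur=M back=5 fwd=0
After 6 (visit(K)): cur=K back=6 fwd=0
After 7 (back): cur=M back=5 fwd=1
After 8 (forward): cur=K back=6 fwd=0
After 9 (visit(B)): cur=B back=7 fwd=0
After 10 (back): cur=K back=6 fwd=1

Answer: back: HOME,X,F,U,C,M
current: K
forward: B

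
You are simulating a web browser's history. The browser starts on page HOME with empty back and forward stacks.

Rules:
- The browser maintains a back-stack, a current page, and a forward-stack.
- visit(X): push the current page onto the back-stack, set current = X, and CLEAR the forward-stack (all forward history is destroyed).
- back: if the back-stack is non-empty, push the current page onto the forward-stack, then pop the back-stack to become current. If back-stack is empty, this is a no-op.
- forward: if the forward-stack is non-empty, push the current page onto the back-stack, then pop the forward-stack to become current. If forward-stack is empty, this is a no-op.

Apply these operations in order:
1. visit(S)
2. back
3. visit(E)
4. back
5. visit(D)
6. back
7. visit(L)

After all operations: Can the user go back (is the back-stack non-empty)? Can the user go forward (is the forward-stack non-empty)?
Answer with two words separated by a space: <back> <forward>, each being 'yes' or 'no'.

After 1 (visit(S)): cur=S back=1 fwd=0
After 2 (back): cur=HOME back=0 fwd=1
After 3 (visit(E)): cur=E back=1 fwd=0
After 4 (back): cur=HOME back=0 fwd=1
After 5 (visit(D)): cur=D back=1 fwd=0
After 6 (back): cur=HOME back=0 fwd=1
After 7 (visit(L)): cur=L back=1 fwd=0

Answer: yes no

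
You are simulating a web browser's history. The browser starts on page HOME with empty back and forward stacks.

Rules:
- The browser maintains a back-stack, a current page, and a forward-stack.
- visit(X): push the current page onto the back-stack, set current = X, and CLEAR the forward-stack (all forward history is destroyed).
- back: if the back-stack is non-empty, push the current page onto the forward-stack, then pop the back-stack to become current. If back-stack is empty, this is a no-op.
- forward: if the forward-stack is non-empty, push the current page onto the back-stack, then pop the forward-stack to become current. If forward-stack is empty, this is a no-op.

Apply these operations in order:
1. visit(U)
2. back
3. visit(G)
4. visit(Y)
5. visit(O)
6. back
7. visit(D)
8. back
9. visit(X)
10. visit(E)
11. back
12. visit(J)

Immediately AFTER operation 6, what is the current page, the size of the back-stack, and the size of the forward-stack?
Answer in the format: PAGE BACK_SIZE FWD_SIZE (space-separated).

After 1 (visit(U)): cur=U back=1 fwd=0
After 2 (back): cur=HOME back=0 fwd=1
After 3 (visit(G)): cur=G back=1 fwd=0
After 4 (visit(Y)): cur=Y back=2 fwd=0
After 5 (visit(O)): cur=O back=3 fwd=0
After 6 (back): cur=Y back=2 fwd=1

Y 2 1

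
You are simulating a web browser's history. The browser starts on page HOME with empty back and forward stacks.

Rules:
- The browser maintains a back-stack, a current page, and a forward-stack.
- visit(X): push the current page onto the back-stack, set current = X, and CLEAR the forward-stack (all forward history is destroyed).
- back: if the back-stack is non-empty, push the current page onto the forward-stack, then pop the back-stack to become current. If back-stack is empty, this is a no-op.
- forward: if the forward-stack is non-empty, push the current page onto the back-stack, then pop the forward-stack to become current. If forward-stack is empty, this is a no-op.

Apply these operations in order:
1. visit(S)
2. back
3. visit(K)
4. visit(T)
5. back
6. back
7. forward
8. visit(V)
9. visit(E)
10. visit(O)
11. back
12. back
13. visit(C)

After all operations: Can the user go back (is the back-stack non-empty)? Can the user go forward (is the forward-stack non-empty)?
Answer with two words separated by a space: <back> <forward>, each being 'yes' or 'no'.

Answer: yes no

Derivation:
After 1 (visit(S)): cur=S back=1 fwd=0
After 2 (back): cur=HOME back=0 fwd=1
After 3 (visit(K)): cur=K back=1 fwd=0
After 4 (visit(T)): cur=T back=2 fwd=0
After 5 (back): cur=K back=1 fwd=1
After 6 (back): cur=HOME back=0 fwd=2
After 7 (forward): cur=K back=1 fwd=1
After 8 (visit(V)): cur=V back=2 fwd=0
After 9 (visit(E)): cur=E back=3 fwd=0
After 10 (visit(O)): cur=O back=4 fwd=0
After 11 (back): cur=E back=3 fwd=1
After 12 (back): cur=V back=2 fwd=2
After 13 (visit(C)): cur=C back=3 fwd=0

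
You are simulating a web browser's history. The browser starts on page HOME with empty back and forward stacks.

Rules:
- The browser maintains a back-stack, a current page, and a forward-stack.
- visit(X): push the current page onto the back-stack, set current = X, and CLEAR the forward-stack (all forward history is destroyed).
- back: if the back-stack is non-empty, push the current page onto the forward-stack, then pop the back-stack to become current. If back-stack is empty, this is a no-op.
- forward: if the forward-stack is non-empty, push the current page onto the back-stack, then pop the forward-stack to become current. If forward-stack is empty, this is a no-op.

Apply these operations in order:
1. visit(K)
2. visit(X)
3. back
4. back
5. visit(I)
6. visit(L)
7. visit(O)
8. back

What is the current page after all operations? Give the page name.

After 1 (visit(K)): cur=K back=1 fwd=0
After 2 (visit(X)): cur=X back=2 fwd=0
After 3 (back): cur=K back=1 fwd=1
After 4 (back): cur=HOME back=0 fwd=2
After 5 (visit(I)): cur=I back=1 fwd=0
After 6 (visit(L)): cur=L back=2 fwd=0
After 7 (visit(O)): cur=O back=3 fwd=0
After 8 (back): cur=L back=2 fwd=1

Answer: L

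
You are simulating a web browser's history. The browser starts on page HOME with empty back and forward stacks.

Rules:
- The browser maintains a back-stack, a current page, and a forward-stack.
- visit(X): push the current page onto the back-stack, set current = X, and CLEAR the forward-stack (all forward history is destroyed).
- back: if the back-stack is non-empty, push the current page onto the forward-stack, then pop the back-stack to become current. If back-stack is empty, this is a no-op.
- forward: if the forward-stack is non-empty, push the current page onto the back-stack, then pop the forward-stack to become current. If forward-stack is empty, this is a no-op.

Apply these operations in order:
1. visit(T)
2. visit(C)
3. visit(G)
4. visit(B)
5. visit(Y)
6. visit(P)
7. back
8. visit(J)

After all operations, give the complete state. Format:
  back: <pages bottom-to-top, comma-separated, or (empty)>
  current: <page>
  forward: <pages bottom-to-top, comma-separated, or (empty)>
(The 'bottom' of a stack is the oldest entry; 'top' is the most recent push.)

After 1 (visit(T)): cur=T back=1 fwd=0
After 2 (visit(C)): cur=C back=2 fwd=0
After 3 (visit(G)): cur=G back=3 fwd=0
After 4 (visit(B)): cur=B back=4 fwd=0
After 5 (visit(Y)): cur=Y back=5 fwd=0
After 6 (visit(P)): cur=P back=6 fwd=0
After 7 (back): cur=Y back=5 fwd=1
After 8 (visit(J)): cur=J back=6 fwd=0

Answer: back: HOME,T,C,G,B,Y
current: J
forward: (empty)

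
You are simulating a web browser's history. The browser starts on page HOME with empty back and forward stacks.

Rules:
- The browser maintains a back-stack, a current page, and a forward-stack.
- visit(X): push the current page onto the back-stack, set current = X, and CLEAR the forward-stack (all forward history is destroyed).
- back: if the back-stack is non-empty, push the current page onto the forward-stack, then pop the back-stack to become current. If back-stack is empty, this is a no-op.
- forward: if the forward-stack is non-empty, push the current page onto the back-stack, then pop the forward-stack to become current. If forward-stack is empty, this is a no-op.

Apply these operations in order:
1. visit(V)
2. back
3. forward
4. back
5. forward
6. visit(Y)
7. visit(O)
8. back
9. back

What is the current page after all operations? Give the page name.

Answer: V

Derivation:
After 1 (visit(V)): cur=V back=1 fwd=0
After 2 (back): cur=HOME back=0 fwd=1
After 3 (forward): cur=V back=1 fwd=0
After 4 (back): cur=HOME back=0 fwd=1
After 5 (forward): cur=V back=1 fwd=0
After 6 (visit(Y)): cur=Y back=2 fwd=0
After 7 (visit(O)): cur=O back=3 fwd=0
After 8 (back): cur=Y back=2 fwd=1
After 9 (back): cur=V back=1 fwd=2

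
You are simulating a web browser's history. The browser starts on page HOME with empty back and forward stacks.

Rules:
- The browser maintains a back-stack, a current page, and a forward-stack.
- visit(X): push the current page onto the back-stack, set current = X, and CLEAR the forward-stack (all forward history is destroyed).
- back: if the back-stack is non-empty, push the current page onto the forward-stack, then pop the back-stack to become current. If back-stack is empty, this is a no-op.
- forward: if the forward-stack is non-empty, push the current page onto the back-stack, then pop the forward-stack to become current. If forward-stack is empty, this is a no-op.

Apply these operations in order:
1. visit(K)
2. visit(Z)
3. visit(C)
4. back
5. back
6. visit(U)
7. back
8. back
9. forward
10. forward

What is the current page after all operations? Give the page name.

After 1 (visit(K)): cur=K back=1 fwd=0
After 2 (visit(Z)): cur=Z back=2 fwd=0
After 3 (visit(C)): cur=C back=3 fwd=0
After 4 (back): cur=Z back=2 fwd=1
After 5 (back): cur=K back=1 fwd=2
After 6 (visit(U)): cur=U back=2 fwd=0
After 7 (back): cur=K back=1 fwd=1
After 8 (back): cur=HOME back=0 fwd=2
After 9 (forward): cur=K back=1 fwd=1
After 10 (forward): cur=U back=2 fwd=0

Answer: U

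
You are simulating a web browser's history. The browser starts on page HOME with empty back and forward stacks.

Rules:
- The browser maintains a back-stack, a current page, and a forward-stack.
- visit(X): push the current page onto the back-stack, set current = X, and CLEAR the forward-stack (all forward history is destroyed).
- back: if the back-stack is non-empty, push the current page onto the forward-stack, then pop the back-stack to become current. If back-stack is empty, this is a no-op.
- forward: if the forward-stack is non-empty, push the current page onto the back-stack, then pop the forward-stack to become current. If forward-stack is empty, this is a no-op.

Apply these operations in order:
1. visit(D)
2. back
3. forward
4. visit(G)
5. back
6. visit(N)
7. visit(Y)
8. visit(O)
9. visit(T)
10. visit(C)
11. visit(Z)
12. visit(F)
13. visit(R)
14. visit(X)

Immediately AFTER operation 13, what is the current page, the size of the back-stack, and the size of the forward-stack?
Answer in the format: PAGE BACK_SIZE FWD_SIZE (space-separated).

After 1 (visit(D)): cur=D back=1 fwd=0
After 2 (back): cur=HOME back=0 fwd=1
After 3 (forward): cur=D back=1 fwd=0
After 4 (visit(G)): cur=G back=2 fwd=0
After 5 (back): cur=D back=1 fwd=1
After 6 (visit(N)): cur=N back=2 fwd=0
After 7 (visit(Y)): cur=Y back=3 fwd=0
After 8 (visit(O)): cur=O back=4 fwd=0
After 9 (visit(T)): cur=T back=5 fwd=0
After 10 (visit(C)): cur=C back=6 fwd=0
After 11 (visit(Z)): cur=Z back=7 fwd=0
After 12 (visit(F)): cur=F back=8 fwd=0
After 13 (visit(R)): cur=R back=9 fwd=0

R 9 0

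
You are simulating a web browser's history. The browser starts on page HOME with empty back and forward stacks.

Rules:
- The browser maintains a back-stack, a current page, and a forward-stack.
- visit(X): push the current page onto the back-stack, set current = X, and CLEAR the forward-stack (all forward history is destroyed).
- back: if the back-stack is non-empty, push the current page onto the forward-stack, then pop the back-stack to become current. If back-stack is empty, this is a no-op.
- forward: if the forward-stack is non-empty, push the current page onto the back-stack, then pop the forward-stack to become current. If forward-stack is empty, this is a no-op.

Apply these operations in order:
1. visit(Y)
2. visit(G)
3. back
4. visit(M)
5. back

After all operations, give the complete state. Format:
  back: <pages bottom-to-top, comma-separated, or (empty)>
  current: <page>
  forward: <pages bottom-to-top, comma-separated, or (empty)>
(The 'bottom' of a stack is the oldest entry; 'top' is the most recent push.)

After 1 (visit(Y)): cur=Y back=1 fwd=0
After 2 (visit(G)): cur=G back=2 fwd=0
After 3 (back): cur=Y back=1 fwd=1
After 4 (visit(M)): cur=M back=2 fwd=0
After 5 (back): cur=Y back=1 fwd=1

Answer: back: HOME
current: Y
forward: M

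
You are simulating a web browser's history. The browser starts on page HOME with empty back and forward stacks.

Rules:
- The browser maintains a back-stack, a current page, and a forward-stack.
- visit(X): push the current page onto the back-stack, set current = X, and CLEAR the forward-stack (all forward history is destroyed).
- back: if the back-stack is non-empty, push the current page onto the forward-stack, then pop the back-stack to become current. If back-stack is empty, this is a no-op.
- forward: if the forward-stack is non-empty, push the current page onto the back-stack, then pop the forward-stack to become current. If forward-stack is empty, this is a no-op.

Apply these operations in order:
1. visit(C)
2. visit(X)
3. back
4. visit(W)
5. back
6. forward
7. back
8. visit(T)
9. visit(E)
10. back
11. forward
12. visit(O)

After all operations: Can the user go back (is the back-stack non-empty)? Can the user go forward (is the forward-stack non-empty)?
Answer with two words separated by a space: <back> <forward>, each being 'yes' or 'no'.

Answer: yes no

Derivation:
After 1 (visit(C)): cur=C back=1 fwd=0
After 2 (visit(X)): cur=X back=2 fwd=0
After 3 (back): cur=C back=1 fwd=1
After 4 (visit(W)): cur=W back=2 fwd=0
After 5 (back): cur=C back=1 fwd=1
After 6 (forward): cur=W back=2 fwd=0
After 7 (back): cur=C back=1 fwd=1
After 8 (visit(T)): cur=T back=2 fwd=0
After 9 (visit(E)): cur=E back=3 fwd=0
After 10 (back): cur=T back=2 fwd=1
After 11 (forward): cur=E back=3 fwd=0
After 12 (visit(O)): cur=O back=4 fwd=0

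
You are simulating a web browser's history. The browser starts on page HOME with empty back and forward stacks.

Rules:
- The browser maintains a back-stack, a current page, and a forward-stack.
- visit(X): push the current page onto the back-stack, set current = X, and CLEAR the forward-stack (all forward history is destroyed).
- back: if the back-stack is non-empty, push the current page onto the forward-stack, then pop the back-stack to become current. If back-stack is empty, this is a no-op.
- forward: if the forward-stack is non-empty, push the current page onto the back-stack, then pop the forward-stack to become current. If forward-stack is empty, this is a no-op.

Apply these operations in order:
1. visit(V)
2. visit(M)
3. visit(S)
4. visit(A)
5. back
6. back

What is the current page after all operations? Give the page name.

Answer: M

Derivation:
After 1 (visit(V)): cur=V back=1 fwd=0
After 2 (visit(M)): cur=M back=2 fwd=0
After 3 (visit(S)): cur=S back=3 fwd=0
After 4 (visit(A)): cur=A back=4 fwd=0
After 5 (back): cur=S back=3 fwd=1
After 6 (back): cur=M back=2 fwd=2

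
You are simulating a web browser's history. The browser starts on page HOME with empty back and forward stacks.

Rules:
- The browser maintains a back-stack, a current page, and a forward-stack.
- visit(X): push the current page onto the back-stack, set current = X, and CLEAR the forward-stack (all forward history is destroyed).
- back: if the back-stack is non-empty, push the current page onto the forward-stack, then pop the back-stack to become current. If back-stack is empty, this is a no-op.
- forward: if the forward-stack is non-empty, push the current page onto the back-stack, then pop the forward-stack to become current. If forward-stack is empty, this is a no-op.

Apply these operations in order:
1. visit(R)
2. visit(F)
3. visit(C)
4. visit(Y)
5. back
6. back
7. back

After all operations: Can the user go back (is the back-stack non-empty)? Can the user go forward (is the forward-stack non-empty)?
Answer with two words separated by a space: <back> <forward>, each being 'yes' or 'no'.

After 1 (visit(R)): cur=R back=1 fwd=0
After 2 (visit(F)): cur=F back=2 fwd=0
After 3 (visit(C)): cur=C back=3 fwd=0
After 4 (visit(Y)): cur=Y back=4 fwd=0
After 5 (back): cur=C back=3 fwd=1
After 6 (back): cur=F back=2 fwd=2
After 7 (back): cur=R back=1 fwd=3

Answer: yes yes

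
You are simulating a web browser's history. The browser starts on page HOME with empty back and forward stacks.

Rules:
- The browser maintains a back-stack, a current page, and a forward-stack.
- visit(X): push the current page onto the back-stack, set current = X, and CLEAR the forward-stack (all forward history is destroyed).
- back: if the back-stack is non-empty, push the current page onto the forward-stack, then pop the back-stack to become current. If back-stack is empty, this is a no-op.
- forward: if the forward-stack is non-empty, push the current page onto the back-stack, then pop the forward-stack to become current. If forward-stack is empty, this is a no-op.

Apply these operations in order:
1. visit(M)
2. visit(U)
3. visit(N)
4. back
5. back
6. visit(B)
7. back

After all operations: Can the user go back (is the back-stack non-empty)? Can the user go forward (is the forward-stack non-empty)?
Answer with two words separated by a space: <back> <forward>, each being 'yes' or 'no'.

Answer: yes yes

Derivation:
After 1 (visit(M)): cur=M back=1 fwd=0
After 2 (visit(U)): cur=U back=2 fwd=0
After 3 (visit(N)): cur=N back=3 fwd=0
After 4 (back): cur=U back=2 fwd=1
After 5 (back): cur=M back=1 fwd=2
After 6 (visit(B)): cur=B back=2 fwd=0
After 7 (back): cur=M back=1 fwd=1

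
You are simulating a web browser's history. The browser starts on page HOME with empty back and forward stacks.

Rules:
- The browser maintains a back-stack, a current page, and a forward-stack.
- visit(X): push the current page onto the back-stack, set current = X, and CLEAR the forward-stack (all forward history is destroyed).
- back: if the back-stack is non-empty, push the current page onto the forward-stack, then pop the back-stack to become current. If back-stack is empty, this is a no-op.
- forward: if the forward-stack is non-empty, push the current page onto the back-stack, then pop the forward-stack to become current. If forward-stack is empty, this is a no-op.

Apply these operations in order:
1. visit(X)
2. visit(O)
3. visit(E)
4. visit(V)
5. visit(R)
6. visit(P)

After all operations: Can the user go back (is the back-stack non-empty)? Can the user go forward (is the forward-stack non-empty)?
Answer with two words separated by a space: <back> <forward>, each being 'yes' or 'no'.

After 1 (visit(X)): cur=X back=1 fwd=0
After 2 (visit(O)): cur=O back=2 fwd=0
After 3 (visit(E)): cur=E back=3 fwd=0
After 4 (visit(V)): cur=V back=4 fwd=0
After 5 (visit(R)): cur=R back=5 fwd=0
After 6 (visit(P)): cur=P back=6 fwd=0

Answer: yes no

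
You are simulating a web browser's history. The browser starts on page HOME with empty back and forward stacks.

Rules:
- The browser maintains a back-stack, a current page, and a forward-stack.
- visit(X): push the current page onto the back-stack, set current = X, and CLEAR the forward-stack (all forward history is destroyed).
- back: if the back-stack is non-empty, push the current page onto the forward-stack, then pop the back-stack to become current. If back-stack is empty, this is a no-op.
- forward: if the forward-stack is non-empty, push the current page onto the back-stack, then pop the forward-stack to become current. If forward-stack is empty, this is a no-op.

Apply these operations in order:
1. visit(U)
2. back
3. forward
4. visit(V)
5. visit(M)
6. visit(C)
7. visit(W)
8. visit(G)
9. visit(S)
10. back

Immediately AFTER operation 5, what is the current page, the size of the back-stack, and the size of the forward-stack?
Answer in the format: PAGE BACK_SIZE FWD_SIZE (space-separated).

After 1 (visit(U)): cur=U back=1 fwd=0
After 2 (back): cur=HOME back=0 fwd=1
After 3 (forward): cur=U back=1 fwd=0
After 4 (visit(V)): cur=V back=2 fwd=0
After 5 (visit(M)): cur=M back=3 fwd=0

M 3 0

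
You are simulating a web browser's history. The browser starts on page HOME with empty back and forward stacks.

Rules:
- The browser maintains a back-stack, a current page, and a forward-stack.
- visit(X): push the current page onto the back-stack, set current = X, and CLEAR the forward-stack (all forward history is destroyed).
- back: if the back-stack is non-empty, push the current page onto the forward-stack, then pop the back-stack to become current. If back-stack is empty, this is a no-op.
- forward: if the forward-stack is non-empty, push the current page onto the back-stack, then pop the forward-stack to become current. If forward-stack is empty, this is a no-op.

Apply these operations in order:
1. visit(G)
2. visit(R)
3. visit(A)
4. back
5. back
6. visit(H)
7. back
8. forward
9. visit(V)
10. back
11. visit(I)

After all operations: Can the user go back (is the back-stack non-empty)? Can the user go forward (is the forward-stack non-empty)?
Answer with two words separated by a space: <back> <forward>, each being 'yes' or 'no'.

After 1 (visit(G)): cur=G back=1 fwd=0
After 2 (visit(R)): cur=R back=2 fwd=0
After 3 (visit(A)): cur=A back=3 fwd=0
After 4 (back): cur=R back=2 fwd=1
After 5 (back): cur=G back=1 fwd=2
After 6 (visit(H)): cur=H back=2 fwd=0
After 7 (back): cur=G back=1 fwd=1
After 8 (forward): cur=H back=2 fwd=0
After 9 (visit(V)): cur=V back=3 fwd=0
After 10 (back): cur=H back=2 fwd=1
After 11 (visit(I)): cur=I back=3 fwd=0

Answer: yes no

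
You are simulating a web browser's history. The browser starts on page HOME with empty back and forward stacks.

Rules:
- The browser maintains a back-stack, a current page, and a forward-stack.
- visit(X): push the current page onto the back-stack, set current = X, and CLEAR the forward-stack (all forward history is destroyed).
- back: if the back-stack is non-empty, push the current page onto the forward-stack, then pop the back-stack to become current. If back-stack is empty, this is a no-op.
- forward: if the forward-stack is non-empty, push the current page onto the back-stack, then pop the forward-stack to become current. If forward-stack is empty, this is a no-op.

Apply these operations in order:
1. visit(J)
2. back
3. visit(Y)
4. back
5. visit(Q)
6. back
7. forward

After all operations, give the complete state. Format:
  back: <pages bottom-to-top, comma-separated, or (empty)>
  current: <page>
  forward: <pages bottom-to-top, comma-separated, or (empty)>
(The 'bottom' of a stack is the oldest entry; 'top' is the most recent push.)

After 1 (visit(J)): cur=J back=1 fwd=0
After 2 (back): cur=HOME back=0 fwd=1
After 3 (visit(Y)): cur=Y back=1 fwd=0
After 4 (back): cur=HOME back=0 fwd=1
After 5 (visit(Q)): cur=Q back=1 fwd=0
After 6 (back): cur=HOME back=0 fwd=1
After 7 (forward): cur=Q back=1 fwd=0

Answer: back: HOME
current: Q
forward: (empty)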